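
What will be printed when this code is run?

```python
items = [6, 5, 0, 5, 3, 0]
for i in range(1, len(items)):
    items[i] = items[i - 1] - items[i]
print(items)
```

[6, 1, 1, -4, -7, -7]

i=1: items[1] = 6-5 = 1 → [6, 1, 0, 5, 3, 0]
i=2: items[2] = 1-0 = 1 → [6, 1, 1, 5, 3, 0]
i=3: items[3] = 1-5 = -4 → [6, 1, 1, -4, 3, 0]
i=4: items[4] = (-4)-3 = -7 → [6, 1, 1, -4, -7, 0]
i=5: items[5] = (-7)-0 = -7 → [6, 1, 1, -4, -7, -7]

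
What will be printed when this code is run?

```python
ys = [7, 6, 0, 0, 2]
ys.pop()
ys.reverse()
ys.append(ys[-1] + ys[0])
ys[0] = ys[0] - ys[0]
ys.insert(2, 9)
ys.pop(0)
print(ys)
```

[0, 9, 6, 7, 7]

pop() removes 2 → [7, 6, 0, 0]
reverse → [0, 0, 6, 7]
append ys[-1]+ys[0] = 7+0 = 7 → [0, 0, 6, 7, 7]
ys[0] = ys[0]-ys[0] = 0-0 = 0 → [0, 0, 6, 7, 7]
insert 9 at 2 → [0, 0, 9, 6, 7, 7]
pop(0) removes 0 → [0, 9, 6, 7, 7]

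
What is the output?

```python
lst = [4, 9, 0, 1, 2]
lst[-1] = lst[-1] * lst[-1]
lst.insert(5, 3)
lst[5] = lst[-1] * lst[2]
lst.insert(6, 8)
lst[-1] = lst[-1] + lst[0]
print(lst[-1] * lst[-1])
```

lst[-1] = lst[-1]*lst[-1] = 2*2 = 4 → [4, 9, 0, 1, 4]
insert 3 at 5 → [4, 9, 0, 1, 4, 3]
lst[5] = lst[-1]*lst[2] = 3*0 = 0 → [4, 9, 0, 1, 4, 0]
insert 8 at 6 → [4, 9, 0, 1, 4, 0, 8]
lst[-1] = lst[-1]+lst[0] = 8+4 = 12 → [4, 9, 0, 1, 4, 0, 12]
lst[-1]*lst[-1] = 12*12 = 144

144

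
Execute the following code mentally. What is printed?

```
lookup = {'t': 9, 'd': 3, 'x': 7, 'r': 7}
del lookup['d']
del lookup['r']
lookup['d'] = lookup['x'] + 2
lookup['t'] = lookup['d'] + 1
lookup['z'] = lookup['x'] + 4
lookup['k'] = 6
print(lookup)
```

del 'd' → {'t': 9, 'x': 7, 'r': 7}
del 'r' → {'t': 9, 'x': 7}
lookup['d'] = lookup['x']+2 = 9 → {'t': 9, 'x': 7, 'd': 9}
lookup['t'] = lookup['d']+1 = 10 → {'t': 10, 'x': 7, 'd': 9}
lookup['z'] = lookup['x']+4 = 11 → {'t': 10, 'x': 7, 'd': 9, 'z': 11}
lookup['k'] = 6 → {'t': 10, 'x': 7, 'd': 9, 'z': 11, 'k': 6}

{'t': 10, 'x': 7, 'd': 9, 'z': 11, 'k': 6}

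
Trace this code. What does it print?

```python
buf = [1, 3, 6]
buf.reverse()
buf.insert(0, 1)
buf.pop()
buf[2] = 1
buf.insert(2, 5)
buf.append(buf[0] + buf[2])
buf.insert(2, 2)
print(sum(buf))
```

reverse → [6, 3, 1]
insert 1 at 0 → [1, 6, 3, 1]
pop() removes 1 → [1, 6, 3]
buf[2] = 1 → [1, 6, 1]
insert 5 at 2 → [1, 6, 5, 1]
append buf[0]+buf[2] = 1+5 = 6 → [1, 6, 5, 1, 6]
insert 2 at 2 → [1, 6, 2, 5, 1, 6]
sum = 21

21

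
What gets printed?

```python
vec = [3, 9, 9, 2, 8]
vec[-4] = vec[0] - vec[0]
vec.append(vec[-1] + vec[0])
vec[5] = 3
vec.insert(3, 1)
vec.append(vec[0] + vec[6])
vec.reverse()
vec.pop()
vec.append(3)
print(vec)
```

vec[-4] = vec[0]-vec[0] = 3-3 = 0 → [3, 0, 9, 2, 8]
append vec[-1]+vec[0] = 8+3 = 11 → [3, 0, 9, 2, 8, 11]
vec[5] = 3 → [3, 0, 9, 2, 8, 3]
insert 1 at 3 → [3, 0, 9, 1, 2, 8, 3]
append vec[0]+vec[6] = 3+3 = 6 → [3, 0, 9, 1, 2, 8, 3, 6]
reverse → [6, 3, 8, 2, 1, 9, 0, 3]
pop() removes 3 → [6, 3, 8, 2, 1, 9, 0]
append 3 → [6, 3, 8, 2, 1, 9, 0, 3]

[6, 3, 8, 2, 1, 9, 0, 3]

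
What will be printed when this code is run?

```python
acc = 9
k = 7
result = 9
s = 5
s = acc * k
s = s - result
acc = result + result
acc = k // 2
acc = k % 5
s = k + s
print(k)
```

s = 9*7 = 63
s = 63-9 = 54
acc = 9+9 = 18
acc = 7//2 = 3
acc = 7%5 = 2
s = 7+54 = 61

7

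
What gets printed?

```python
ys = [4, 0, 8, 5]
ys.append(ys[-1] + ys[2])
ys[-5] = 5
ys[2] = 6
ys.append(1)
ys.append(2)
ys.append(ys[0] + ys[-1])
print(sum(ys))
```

39

append ys[-1]+ys[2] = 5+8 = 13 → [4, 0, 8, 5, 13]
ys[-5] = 5 → [5, 0, 8, 5, 13]
ys[2] = 6 → [5, 0, 6, 5, 13]
append 1 → [5, 0, 6, 5, 13, 1]
append 2 → [5, 0, 6, 5, 13, 1, 2]
append ys[0]+ys[-1] = 5+2 = 7 → [5, 0, 6, 5, 13, 1, 2, 7]
sum = 39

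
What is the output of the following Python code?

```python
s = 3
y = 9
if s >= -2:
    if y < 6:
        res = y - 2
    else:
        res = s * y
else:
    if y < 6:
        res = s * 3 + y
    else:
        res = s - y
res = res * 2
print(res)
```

54

s=3, y=9
s >= -2 is True; y < 6 is False
→ res = s * y = 27
res = 27*2 = 54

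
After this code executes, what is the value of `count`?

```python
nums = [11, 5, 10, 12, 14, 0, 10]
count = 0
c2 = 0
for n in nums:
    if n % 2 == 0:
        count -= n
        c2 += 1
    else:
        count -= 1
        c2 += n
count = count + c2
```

-27

n=11: not even, count = 0-1 = -1; c2=11
n=5: not even, count = (-1)-1 = -2; c2=16
n=10: even, count = (-2)-10 = -12; c2=17
n=12: even, count = (-12)-12 = -24; c2=18
n=14: even, count = (-24)-14 = -38; c2=19
n=0: even, count = (-38)-0 = -38; c2=20
n=10: even, count = (-38)-10 = -48; c2=21
count+c2 = (-48)+21 = -27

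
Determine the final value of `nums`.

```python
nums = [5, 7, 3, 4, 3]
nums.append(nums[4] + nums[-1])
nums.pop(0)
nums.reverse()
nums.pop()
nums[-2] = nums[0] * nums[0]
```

append nums[4]+nums[-1] = 3+3 = 6 → [5, 7, 3, 4, 3, 6]
pop(0) removes 5 → [7, 3, 4, 3, 6]
reverse → [6, 3, 4, 3, 7]
pop() removes 7 → [6, 3, 4, 3]
nums[-2] = nums[0]*nums[0] = 6*6 = 36 → [6, 3, 36, 3]

[6, 3, 36, 3]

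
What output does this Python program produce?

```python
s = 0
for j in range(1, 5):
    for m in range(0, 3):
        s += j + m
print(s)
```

j=1,m=0: s = 0+1 = 1
j=1,m=1: s = 1+2 = 3
j=1,m=2: s = 3+3 = 6
j=2,m=0: s = 6+2 = 8
j=2,m=1: s = 8+3 = 11
j=2,m=2: s = 11+4 = 15
j=3,m=0: s = 15+3 = 18
j=3,m=1: s = 18+4 = 22
j=3,m=2: s = 22+5 = 27
j=4,m=0: s = 27+4 = 31
j=4,m=1: s = 31+5 = 36
j=4,m=2: s = 36+6 = 42

42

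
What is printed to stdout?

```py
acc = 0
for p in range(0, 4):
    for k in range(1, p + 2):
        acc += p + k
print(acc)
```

p=0,k=1: acc = 0+1 = 1
p=1,k=1: acc = 1+2 = 3
p=1,k=2: acc = 3+3 = 6
p=2,k=1: acc = 6+3 = 9
p=2,k=2: acc = 9+4 = 13
p=2,k=3: acc = 13+5 = 18
p=3,k=1: acc = 18+4 = 22
p=3,k=2: acc = 22+5 = 27
p=3,k=3: acc = 27+6 = 33
p=3,k=4: acc = 33+7 = 40

40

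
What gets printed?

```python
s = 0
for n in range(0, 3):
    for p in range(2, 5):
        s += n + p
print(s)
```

n=0,p=2: s = 0+2 = 2
n=0,p=3: s = 2+3 = 5
n=0,p=4: s = 5+4 = 9
n=1,p=2: s = 9+3 = 12
n=1,p=3: s = 12+4 = 16
n=1,p=4: s = 16+5 = 21
n=2,p=2: s = 21+4 = 25
n=2,p=3: s = 25+5 = 30
n=2,p=4: s = 30+6 = 36

36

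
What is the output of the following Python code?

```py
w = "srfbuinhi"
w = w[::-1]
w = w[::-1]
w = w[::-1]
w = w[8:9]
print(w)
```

s

reverse → 'ihniubfrs'
reverse → 'srfbuinhi'
reverse → 'ihniubfrs'
slice [8:9] → 's'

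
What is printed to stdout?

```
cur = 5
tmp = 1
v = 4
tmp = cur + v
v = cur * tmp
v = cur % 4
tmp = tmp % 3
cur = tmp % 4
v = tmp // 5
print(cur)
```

0

tmp = 5+4 = 9
v = 5*9 = 45
v = 5%4 = 1
tmp = 9%3 = 0
cur = 0%4 = 0
v = 0//5 = 0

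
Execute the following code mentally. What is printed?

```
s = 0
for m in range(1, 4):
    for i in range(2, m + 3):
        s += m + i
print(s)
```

48

m=1,i=2: s = 0+3 = 3
m=1,i=3: s = 3+4 = 7
m=2,i=2: s = 7+4 = 11
m=2,i=3: s = 11+5 = 16
m=2,i=4: s = 16+6 = 22
m=3,i=2: s = 22+5 = 27
m=3,i=3: s = 27+6 = 33
m=3,i=4: s = 33+7 = 40
m=3,i=5: s = 40+8 = 48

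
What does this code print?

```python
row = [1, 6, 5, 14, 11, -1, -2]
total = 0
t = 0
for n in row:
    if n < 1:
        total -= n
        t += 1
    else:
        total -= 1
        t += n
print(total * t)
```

-78

n=1: not <1, total = 0-1 = -1; t=1
n=6: not <1, total = (-1)-1 = -2; t=7
n=5: not <1, total = (-2)-1 = -3; t=12
n=14: not <1, total = (-3)-1 = -4; t=26
n=11: not <1, total = (-4)-1 = -5; t=37
n=-1: <1, total = (-5)-(-1) = -4; t=38
n=-2: <1, total = (-4)-(-2) = -2; t=39
total*t = (-2)*39 = -78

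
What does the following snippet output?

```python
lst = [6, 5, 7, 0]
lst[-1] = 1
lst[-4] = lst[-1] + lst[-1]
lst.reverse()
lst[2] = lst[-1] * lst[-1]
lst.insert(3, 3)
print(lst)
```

lst[-1] = 1 → [6, 5, 7, 1]
lst[-4] = lst[-1]+lst[-1] = 1+1 = 2 → [2, 5, 7, 1]
reverse → [1, 7, 5, 2]
lst[2] = lst[-1]*lst[-1] = 2*2 = 4 → [1, 7, 4, 2]
insert 3 at 3 → [1, 7, 4, 3, 2]

[1, 7, 4, 3, 2]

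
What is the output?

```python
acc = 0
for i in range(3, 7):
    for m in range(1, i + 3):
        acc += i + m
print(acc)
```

222

i=3,m=1: acc = 0+4 = 4
i=3,m=2: acc = 4+5 = 9
i=3,m=3: acc = 9+6 = 15
i=3,m=4: acc = 15+7 = 22
i=3,m=5: acc = 22+8 = 30
i=4,m=1: acc = 30+5 = 35
i=4,m=2: acc = 35+6 = 41
i=4,m=3: acc = 41+7 = 48
i=4,m=4: acc = 48+8 = 56
i=4,m=5: acc = 56+9 = 65
i=4,m=6: acc = 65+10 = 75
i=5,m=1: acc = 75+6 = 81
i=5,m=2: acc = 81+7 = 88
i=5,m=3: acc = 88+8 = 96
i=5,m=4: acc = 96+9 = 105
i=5,m=5: acc = 105+10 = 115
i=5,m=6: acc = 115+11 = 126
i=5,m=7: acc = 126+12 = 138
i=6,m=1: acc = 138+7 = 145
i=6,m=2: acc = 145+8 = 153
i=6,m=3: acc = 153+9 = 162
i=6,m=4: acc = 162+10 = 172
i=6,m=5: acc = 172+11 = 183
i=6,m=6: acc = 183+12 = 195
i=6,m=7: acc = 195+13 = 208
i=6,m=8: acc = 208+14 = 222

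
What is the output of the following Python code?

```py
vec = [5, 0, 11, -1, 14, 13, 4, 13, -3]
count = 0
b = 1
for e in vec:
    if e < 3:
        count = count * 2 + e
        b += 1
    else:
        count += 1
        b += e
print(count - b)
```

e=5: not <3, count = 0+1 = 1; b=6
e=0: <3, count = 1*2+0 = 2; b=7
e=11: not <3, count = 2+1 = 3; b=18
e=-1: <3, count = 3*2+(-1) = 5; b=19
e=14: not <3, count = 5+1 = 6; b=33
e=13: not <3, count = 6+1 = 7; b=46
e=4: not <3, count = 7+1 = 8; b=50
e=13: not <3, count = 8+1 = 9; b=63
e=-3: <3, count = 9*2+(-3) = 15; b=64
count-b = 15-64 = -49

-49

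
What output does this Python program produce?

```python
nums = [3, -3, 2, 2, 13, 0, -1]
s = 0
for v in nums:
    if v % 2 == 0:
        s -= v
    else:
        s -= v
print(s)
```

v=3: not even, s = 0-3 = -3
v=-3: not even, s = (-3)-(-3) = 0
v=2: even, s = 0-2 = -2
v=2: even, s = (-2)-2 = -4
v=13: not even, s = (-4)-13 = -17
v=0: even, s = (-17)-0 = -17
v=-1: not even, s = (-17)-(-1) = -16

-16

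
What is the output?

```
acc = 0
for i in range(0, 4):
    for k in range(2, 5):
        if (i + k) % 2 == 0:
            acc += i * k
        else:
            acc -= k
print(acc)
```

6

i=0,k=2: even sum, acc = 0+0 = 0
i=0,k=3: odd sum, acc = 0-3 = -3
i=0,k=4: even sum, acc = (-3)+0 = -3
i=1,k=2: odd sum, acc = (-3)-2 = -5
i=1,k=3: even sum, acc = (-5)+3 = -2
i=1,k=4: odd sum, acc = (-2)-4 = -6
i=2,k=2: even sum, acc = (-6)+4 = -2
i=2,k=3: odd sum, acc = (-2)-3 = -5
i=2,k=4: even sum, acc = (-5)+8 = 3
i=3,k=2: odd sum, acc = 3-2 = 1
i=3,k=3: even sum, acc = 1+9 = 10
i=3,k=4: odd sum, acc = 10-4 = 6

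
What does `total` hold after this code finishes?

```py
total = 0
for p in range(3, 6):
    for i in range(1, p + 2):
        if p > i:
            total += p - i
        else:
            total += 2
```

p=3,i=1: 3>1, total = 0+2 = 2
p=3,i=2: 3>2, total = 2+1 = 3
p=3,i=3: not 3>3, total = 3+2 = 5
p=3,i=4: not 3>4, total = 5+2 = 7
p=4,i=1: 4>1, total = 7+3 = 10
p=4,i=2: 4>2, total = 10+2 = 12
p=4,i=3: 4>3, total = 12+1 = 13
p=4,i=4: not 4>4, total = 13+2 = 15
p=4,i=5: not 4>5, total = 15+2 = 17
p=5,i=1: 5>1, total = 17+4 = 21
p=5,i=2: 5>2, total = 21+3 = 24
p=5,i=3: 5>3, total = 24+2 = 26
p=5,i=4: 5>4, total = 26+1 = 27
p=5,i=5: not 5>5, total = 27+2 = 29
p=5,i=6: not 5>6, total = 29+2 = 31

31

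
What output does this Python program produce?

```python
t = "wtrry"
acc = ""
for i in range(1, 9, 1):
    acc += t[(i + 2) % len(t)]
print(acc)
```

rywtrryw

i=1: add t[3]='r' → 'r'
i=2: add t[4]='y' → 'ry'
i=3: add t[0]='w' → 'ryw'
i=4: add t[1]='t' → 'rywt'
i=5: add t[2]='r' → 'rywtr'
i=6: add t[3]='r' → 'rywtrr'
i=7: add t[4]='y' → 'rywtrry'
i=8: add t[0]='w' → 'rywtrryw'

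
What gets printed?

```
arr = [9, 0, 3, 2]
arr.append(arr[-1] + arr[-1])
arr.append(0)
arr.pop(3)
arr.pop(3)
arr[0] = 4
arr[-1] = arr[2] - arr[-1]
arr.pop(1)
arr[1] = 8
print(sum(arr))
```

append arr[-1]+arr[-1] = 2+2 = 4 → [9, 0, 3, 2, 4]
append 0 → [9, 0, 3, 2, 4, 0]
pop(3) removes 2 → [9, 0, 3, 4, 0]
pop(3) removes 4 → [9, 0, 3, 0]
arr[0] = 4 → [4, 0, 3, 0]
arr[-1] = arr[2]-arr[-1] = 3-0 = 3 → [4, 0, 3, 3]
pop(1) removes 0 → [4, 3, 3]
arr[1] = 8 → [4, 8, 3]
sum = 15

15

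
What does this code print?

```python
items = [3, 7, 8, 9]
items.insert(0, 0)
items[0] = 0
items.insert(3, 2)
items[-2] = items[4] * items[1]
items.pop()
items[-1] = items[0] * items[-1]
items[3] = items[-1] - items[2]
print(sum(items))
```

3

insert 0 at 0 → [0, 3, 7, 8, 9]
items[0] = 0 → [0, 3, 7, 8, 9]
insert 2 at 3 → [0, 3, 7, 2, 8, 9]
items[-2] = items[4]*items[1] = 8*3 = 24 → [0, 3, 7, 2, 24, 9]
pop() removes 9 → [0, 3, 7, 2, 24]
items[-1] = items[0]*items[-1] = 0*24 = 0 → [0, 3, 7, 2, 0]
items[3] = items[-1]-items[2] = 0-7 = -7 → [0, 3, 7, -7, 0]
sum = 3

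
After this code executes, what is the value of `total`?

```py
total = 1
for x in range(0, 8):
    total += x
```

x=0: total = 1+0 = 1
x=1: total = 1+1 = 2
x=2: total = 2+2 = 4
x=3: total = 4+3 = 7
x=4: total = 7+4 = 11
x=5: total = 11+5 = 16
x=6: total = 16+6 = 22
x=7: total = 22+7 = 29

29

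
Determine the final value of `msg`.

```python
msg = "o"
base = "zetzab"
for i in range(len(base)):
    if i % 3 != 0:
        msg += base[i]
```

'oetab'

i=0: skip
i=1: add 'e' → 'oe'
i=2: add 't' → 'oet'
i=3: skip
i=4: add 'a' → 'oeta'
i=5: add 'b' → 'oetab'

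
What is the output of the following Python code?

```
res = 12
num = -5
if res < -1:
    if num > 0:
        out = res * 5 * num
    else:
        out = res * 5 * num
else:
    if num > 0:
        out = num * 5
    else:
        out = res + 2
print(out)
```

res=12, num=-5
res < -1 is False; num > 0 is False
→ out = res + 2 = 14

14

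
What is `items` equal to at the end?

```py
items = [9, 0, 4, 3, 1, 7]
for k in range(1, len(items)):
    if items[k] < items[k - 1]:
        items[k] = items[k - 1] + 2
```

k=1: 0<9, items[1] = 9+2 = 11 → [9, 11, 4, 3, 1, 7]
k=2: 4<11, items[2] = 11+2 = 13 → [9, 11, 13, 3, 1, 7]
k=3: 3<13, items[3] = 13+2 = 15 → [9, 11, 13, 15, 1, 7]
k=4: 1<15, items[4] = 15+2 = 17 → [9, 11, 13, 15, 17, 7]
k=5: 7<17, items[5] = 17+2 = 19 → [9, 11, 13, 15, 17, 19]

[9, 11, 13, 15, 17, 19]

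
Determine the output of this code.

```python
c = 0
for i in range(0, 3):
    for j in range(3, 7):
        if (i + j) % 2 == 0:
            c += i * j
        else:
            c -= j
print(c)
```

i=0,j=3: odd sum, c = 0-3 = -3
i=0,j=4: even sum, c = (-3)+0 = -3
i=0,j=5: odd sum, c = (-3)-5 = -8
i=0,j=6: even sum, c = (-8)+0 = -8
i=1,j=3: even sum, c = (-8)+3 = -5
i=1,j=4: odd sum, c = (-5)-4 = -9
i=1,j=5: even sum, c = (-9)+5 = -4
i=1,j=6: odd sum, c = (-4)-6 = -10
i=2,j=3: odd sum, c = (-10)-3 = -13
i=2,j=4: even sum, c = (-13)+8 = -5
i=2,j=5: odd sum, c = (-5)-5 = -10
i=2,j=6: even sum, c = (-10)+12 = 2

2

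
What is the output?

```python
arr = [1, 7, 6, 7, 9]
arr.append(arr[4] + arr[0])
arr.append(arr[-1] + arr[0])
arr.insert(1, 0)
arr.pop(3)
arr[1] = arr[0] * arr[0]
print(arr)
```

append arr[4]+arr[0] = 9+1 = 10 → [1, 7, 6, 7, 9, 10]
append arr[-1]+arr[0] = 10+1 = 11 → [1, 7, 6, 7, 9, 10, 11]
insert 0 at 1 → [1, 0, 7, 6, 7, 9, 10, 11]
pop(3) removes 6 → [1, 0, 7, 7, 9, 10, 11]
arr[1] = arr[0]*arr[0] = 1*1 = 1 → [1, 1, 7, 7, 9, 10, 11]

[1, 1, 7, 7, 9, 10, 11]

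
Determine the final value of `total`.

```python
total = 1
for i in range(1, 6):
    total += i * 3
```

i=1: total = 1+1*3 = 4
i=2: total = 4+2*3 = 10
i=3: total = 10+3*3 = 19
i=4: total = 19+4*3 = 31
i=5: total = 31+5*3 = 46

46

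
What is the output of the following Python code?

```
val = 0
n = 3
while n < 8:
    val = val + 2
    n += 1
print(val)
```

n=3: val = 0+2 = 2
n=4: val = 2+2 = 4
n=5: val = 4+2 = 6
n=6: val = 6+2 = 8
n=7: val = 8+2 = 10

10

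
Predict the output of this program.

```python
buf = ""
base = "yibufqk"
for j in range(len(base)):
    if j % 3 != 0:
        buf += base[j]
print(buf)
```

ibfq

j=0: skip
j=1: add 'i' → 'i'
j=2: add 'b' → 'ib'
j=3: skip
j=4: add 'f' → 'ibf'
j=5: add 'q' → 'ibfq'
j=6: skip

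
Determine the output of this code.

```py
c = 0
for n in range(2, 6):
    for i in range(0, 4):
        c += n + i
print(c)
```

n=2,i=0: c = 0+2 = 2
n=2,i=1: c = 2+3 = 5
n=2,i=2: c = 5+4 = 9
n=2,i=3: c = 9+5 = 14
n=3,i=0: c = 14+3 = 17
n=3,i=1: c = 17+4 = 21
n=3,i=2: c = 21+5 = 26
n=3,i=3: c = 26+6 = 32
n=4,i=0: c = 32+4 = 36
n=4,i=1: c = 36+5 = 41
n=4,i=2: c = 41+6 = 47
n=4,i=3: c = 47+7 = 54
n=5,i=0: c = 54+5 = 59
n=5,i=1: c = 59+6 = 65
n=5,i=2: c = 65+7 = 72
n=5,i=3: c = 72+8 = 80

80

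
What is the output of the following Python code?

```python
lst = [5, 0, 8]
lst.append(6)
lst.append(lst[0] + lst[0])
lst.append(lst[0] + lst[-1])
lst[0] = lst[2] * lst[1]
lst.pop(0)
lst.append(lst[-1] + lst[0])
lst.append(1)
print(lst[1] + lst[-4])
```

append 6 → [5, 0, 8, 6]
append lst[0]+lst[0] = 5+5 = 10 → [5, 0, 8, 6, 10]
append lst[0]+lst[-1] = 5+10 = 15 → [5, 0, 8, 6, 10, 15]
lst[0] = lst[2]*lst[1] = 8*0 = 0 → [0, 0, 8, 6, 10, 15]
pop(0) removes 0 → [0, 8, 6, 10, 15]
append lst[-1]+lst[0] = 15+0 = 15 → [0, 8, 6, 10, 15, 15]
append 1 → [0, 8, 6, 10, 15, 15, 1]
lst[1]+lst[-4] = 8+10 = 18

18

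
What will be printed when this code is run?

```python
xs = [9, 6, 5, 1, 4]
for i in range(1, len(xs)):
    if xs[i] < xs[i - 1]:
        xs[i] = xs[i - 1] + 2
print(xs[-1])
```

17

i=1: 6<9, xs[1] = 9+2 = 11 → [9, 11, 5, 1, 4]
i=2: 5<11, xs[2] = 11+2 = 13 → [9, 11, 13, 1, 4]
i=3: 1<13, xs[3] = 13+2 = 15 → [9, 11, 13, 15, 4]
i=4: 4<15, xs[4] = 15+2 = 17 → [9, 11, 13, 15, 17]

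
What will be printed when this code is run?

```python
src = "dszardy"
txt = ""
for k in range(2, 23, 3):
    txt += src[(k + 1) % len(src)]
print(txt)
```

ayzdsrd

k=2: add src[3]='a' → 'a'
k=5: add src[6]='y' → 'ay'
k=8: add src[2]='z' → 'ayz'
k=11: add src[5]='d' → 'ayzd'
k=14: add src[1]='s' → 'ayzds'
k=17: add src[4]='r' → 'ayzdsr'
k=20: add src[0]='d' → 'ayzdsrd'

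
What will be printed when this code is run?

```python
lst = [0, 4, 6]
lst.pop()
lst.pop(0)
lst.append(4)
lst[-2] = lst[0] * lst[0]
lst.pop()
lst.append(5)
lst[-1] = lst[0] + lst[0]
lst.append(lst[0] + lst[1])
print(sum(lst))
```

pop() removes 6 → [0, 4]
pop(0) removes 0 → [4]
append 4 → [4, 4]
lst[-2] = lst[0]*lst[0] = 4*4 = 16 → [16, 4]
pop() removes 4 → [16]
append 5 → [16, 5]
lst[-1] = lst[0]+lst[0] = 16+16 = 32 → [16, 32]
append lst[0]+lst[1] = 16+32 = 48 → [16, 32, 48]
sum = 96

96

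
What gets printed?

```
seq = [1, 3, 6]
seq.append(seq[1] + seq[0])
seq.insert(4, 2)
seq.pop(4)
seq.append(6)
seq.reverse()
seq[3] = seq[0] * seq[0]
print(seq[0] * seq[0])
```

append seq[1]+seq[0] = 3+1 = 4 → [1, 3, 6, 4]
insert 2 at 4 → [1, 3, 6, 4, 2]
pop(4) removes 2 → [1, 3, 6, 4]
append 6 → [1, 3, 6, 4, 6]
reverse → [6, 4, 6, 3, 1]
seq[3] = seq[0]*seq[0] = 6*6 = 36 → [6, 4, 6, 36, 1]
seq[0]*seq[0] = 6*6 = 36

36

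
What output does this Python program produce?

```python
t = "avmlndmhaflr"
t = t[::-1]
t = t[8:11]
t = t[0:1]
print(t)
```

reverse → 'rlfahmdnlmva'
slice [8:11] → 'lmv'
slice [0:1] → 'l'

l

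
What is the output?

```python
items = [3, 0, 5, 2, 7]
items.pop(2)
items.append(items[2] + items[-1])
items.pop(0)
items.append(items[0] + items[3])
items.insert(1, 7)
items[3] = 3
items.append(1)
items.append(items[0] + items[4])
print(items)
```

[0, 7, 2, 3, 9, 9, 1, 9]

pop(2) removes 5 → [3, 0, 2, 7]
append items[2]+items[-1] = 2+7 = 9 → [3, 0, 2, 7, 9]
pop(0) removes 3 → [0, 2, 7, 9]
append items[0]+items[3] = 0+9 = 9 → [0, 2, 7, 9, 9]
insert 7 at 1 → [0, 7, 2, 7, 9, 9]
items[3] = 3 → [0, 7, 2, 3, 9, 9]
append 1 → [0, 7, 2, 3, 9, 9, 1]
append items[0]+items[4] = 0+9 = 9 → [0, 7, 2, 3, 9, 9, 1, 9]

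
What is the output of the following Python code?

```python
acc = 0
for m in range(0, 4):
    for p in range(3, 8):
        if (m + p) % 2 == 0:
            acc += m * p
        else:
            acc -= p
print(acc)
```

30

m=0,p=3: odd sum, acc = 0-3 = -3
m=0,p=4: even sum, acc = (-3)+0 = -3
m=0,p=5: odd sum, acc = (-3)-5 = -8
m=0,p=6: even sum, acc = (-8)+0 = -8
m=0,p=7: odd sum, acc = (-8)-7 = -15
m=1,p=3: even sum, acc = (-15)+3 = -12
m=1,p=4: odd sum, acc = (-12)-4 = -16
m=1,p=5: even sum, acc = (-16)+5 = -11
m=1,p=6: odd sum, acc = (-11)-6 = -17
m=1,p=7: even sum, acc = (-17)+7 = -10
m=2,p=3: odd sum, acc = (-10)-3 = -13
m=2,p=4: even sum, acc = (-13)+8 = -5
m=2,p=5: odd sum, acc = (-5)-5 = -10
m=2,p=6: even sum, acc = (-10)+12 = 2
m=2,p=7: odd sum, acc = 2-7 = -5
m=3,p=3: even sum, acc = (-5)+9 = 4
m=3,p=4: odd sum, acc = 4-4 = 0
m=3,p=5: even sum, acc = 0+15 = 15
m=3,p=6: odd sum, acc = 15-6 = 9
m=3,p=7: even sum, acc = 9+21 = 30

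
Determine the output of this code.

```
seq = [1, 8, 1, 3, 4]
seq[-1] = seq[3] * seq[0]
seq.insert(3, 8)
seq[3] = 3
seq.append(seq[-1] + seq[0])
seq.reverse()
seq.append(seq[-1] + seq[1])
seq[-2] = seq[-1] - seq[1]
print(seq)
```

[4, 3, 3, 3, 1, 8, 1, 4]

seq[-1] = seq[3]*seq[0] = 3*1 = 3 → [1, 8, 1, 3, 3]
insert 8 at 3 → [1, 8, 1, 8, 3, 3]
seq[3] = 3 → [1, 8, 1, 3, 3, 3]
append seq[-1]+seq[0] = 3+1 = 4 → [1, 8, 1, 3, 3, 3, 4]
reverse → [4, 3, 3, 3, 1, 8, 1]
append seq[-1]+seq[1] = 1+3 = 4 → [4, 3, 3, 3, 1, 8, 1, 4]
seq[-2] = seq[-1]-seq[1] = 4-3 = 1 → [4, 3, 3, 3, 1, 8, 1, 4]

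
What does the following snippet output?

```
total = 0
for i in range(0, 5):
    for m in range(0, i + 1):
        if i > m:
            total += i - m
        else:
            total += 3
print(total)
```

i=0,m=0: not 0>0, total = 0+3 = 3
i=1,m=0: 1>0, total = 3+1 = 4
i=1,m=1: not 1>1, total = 4+3 = 7
i=2,m=0: 2>0, total = 7+2 = 9
i=2,m=1: 2>1, total = 9+1 = 10
i=2,m=2: not 2>2, total = 10+3 = 13
i=3,m=0: 3>0, total = 13+3 = 16
i=3,m=1: 3>1, total = 16+2 = 18
i=3,m=2: 3>2, total = 18+1 = 19
i=3,m=3: not 3>3, total = 19+3 = 22
i=4,m=0: 4>0, total = 22+4 = 26
i=4,m=1: 4>1, total = 26+3 = 29
i=4,m=2: 4>2, total = 29+2 = 31
i=4,m=3: 4>3, total = 31+1 = 32
i=4,m=4: not 4>4, total = 32+3 = 35

35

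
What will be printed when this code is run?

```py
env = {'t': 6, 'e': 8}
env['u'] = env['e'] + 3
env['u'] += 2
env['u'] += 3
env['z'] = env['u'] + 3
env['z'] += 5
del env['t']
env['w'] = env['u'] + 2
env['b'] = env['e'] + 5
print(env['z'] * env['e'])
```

192

env['u'] = env['e']+3 = 11 → {'t': 6, 'e': 8, 'u': 11}
env['u'] = 11+2 = 13 → {'t': 6, 'e': 8, 'u': 13}
env['u'] = 13+3 = 16 → {'t': 6, 'e': 8, 'u': 16}
env['z'] = env['u']+3 = 19 → {'t': 6, 'e': 8, 'u': 16, 'z': 19}
env['z'] = 19+5 = 24 → {'t': 6, 'e': 8, 'u': 16, 'z': 24}
del 't' → {'e': 8, 'u': 16, 'z': 24}
env['w'] = env['u']+2 = 18 → {'e': 8, 'u': 16, 'z': 24, 'w': 18}
env['b'] = env['e']+5 = 13 → {'e': 8, 'u': 16, 'z': 24, 'w': 18, 'b': 13}
env['z']*env['e'] = 24*8 = 192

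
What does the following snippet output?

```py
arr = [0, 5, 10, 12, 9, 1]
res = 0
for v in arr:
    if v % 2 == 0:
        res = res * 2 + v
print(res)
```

32

v=0: even, res = 0*2+0 = 0
v=5: not even
v=10: even, res = 0*2+10 = 10
v=12: even, res = 10*2+12 = 32
v=9: not even
v=1: not even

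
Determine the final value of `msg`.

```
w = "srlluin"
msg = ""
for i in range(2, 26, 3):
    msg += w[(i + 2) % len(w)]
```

i=2: add w[4]='u' → 'u'
i=5: add w[0]='s' → 'us'
i=8: add w[3]='l' → 'usl'
i=11: add w[6]='n' → 'usln'
i=14: add w[2]='l' → 'uslnl'
i=17: add w[5]='i' → 'uslnli'
i=20: add w[1]='r' → 'uslnlir'
i=23: add w[4]='u' → 'uslnliru'

'uslnliru'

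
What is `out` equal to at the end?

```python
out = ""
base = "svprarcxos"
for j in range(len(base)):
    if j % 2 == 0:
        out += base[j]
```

'spaco'

j=0: add 's' → 's'
j=1: skip
j=2: add 'p' → 'sp'
j=3: skip
j=4: add 'a' → 'spa'
j=5: skip
j=6: add 'c' → 'spac'
j=7: skip
j=8: add 'o' → 'spaco'
j=9: skip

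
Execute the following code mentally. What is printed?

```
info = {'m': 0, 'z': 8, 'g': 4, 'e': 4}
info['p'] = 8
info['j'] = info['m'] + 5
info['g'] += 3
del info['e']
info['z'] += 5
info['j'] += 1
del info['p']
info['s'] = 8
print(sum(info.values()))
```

34

info['p'] = 8 → {'m': 0, 'z': 8, 'g': 4, 'e': 4, 'p': 8}
info['j'] = info['m']+5 = 5 → {'m': 0, 'z': 8, 'g': 4, 'e': 4, 'p': 8, 'j': 5}
info['g'] = 4+3 = 7 → {'m': 0, 'z': 8, 'g': 7, 'e': 4, 'p': 8, 'j': 5}
del 'e' → {'m': 0, 'z': 8, 'g': 7, 'p': 8, 'j': 5}
info['z'] = 8+5 = 13 → {'m': 0, 'z': 13, 'g': 7, 'p': 8, 'j': 5}
info['j'] = 5+1 = 6 → {'m': 0, 'z': 13, 'g': 7, 'p': 8, 'j': 6}
del 'p' → {'m': 0, 'z': 13, 'g': 7, 'j': 6}
info['s'] = 8 → {'m': 0, 'z': 13, 'g': 7, 'j': 6, 's': 8}
sum of values = 34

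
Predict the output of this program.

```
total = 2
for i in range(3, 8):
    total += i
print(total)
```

i=3: total = 2+3 = 5
i=4: total = 5+4 = 9
i=5: total = 9+5 = 14
i=6: total = 14+6 = 20
i=7: total = 20+7 = 27

27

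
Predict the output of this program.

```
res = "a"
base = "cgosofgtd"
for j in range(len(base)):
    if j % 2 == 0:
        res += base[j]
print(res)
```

j=0: add 'c' → 'ac'
j=1: skip
j=2: add 'o' → 'aco'
j=3: skip
j=4: add 'o' → 'acoo'
j=5: skip
j=6: add 'g' → 'acoog'
j=7: skip
j=8: add 'd' → 'acoogd'

acoogd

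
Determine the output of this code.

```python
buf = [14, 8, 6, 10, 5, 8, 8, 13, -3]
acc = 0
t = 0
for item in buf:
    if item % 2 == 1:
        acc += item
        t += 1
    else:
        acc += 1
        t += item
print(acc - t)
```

item=14: not odd, acc = 0+1 = 1; t=14
item=8: not odd, acc = 1+1 = 2; t=22
item=6: not odd, acc = 2+1 = 3; t=28
item=10: not odd, acc = 3+1 = 4; t=38
item=5: odd, acc = 4+5 = 9; t=39
item=8: not odd, acc = 9+1 = 10; t=47
item=8: not odd, acc = 10+1 = 11; t=55
item=13: odd, acc = 11+13 = 24; t=56
item=-3: odd, acc = 24+(-3) = 21; t=57
acc-t = 21-57 = -36

-36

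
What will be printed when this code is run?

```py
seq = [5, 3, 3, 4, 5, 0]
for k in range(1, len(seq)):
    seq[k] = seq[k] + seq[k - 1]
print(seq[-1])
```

k=1: seq[1] = 3+5 = 8 → [5, 8, 3, 4, 5, 0]
k=2: seq[2] = 3+8 = 11 → [5, 8, 11, 4, 5, 0]
k=3: seq[3] = 4+11 = 15 → [5, 8, 11, 15, 5, 0]
k=4: seq[4] = 5+15 = 20 → [5, 8, 11, 15, 20, 0]
k=5: seq[5] = 0+20 = 20 → [5, 8, 11, 15, 20, 20]

20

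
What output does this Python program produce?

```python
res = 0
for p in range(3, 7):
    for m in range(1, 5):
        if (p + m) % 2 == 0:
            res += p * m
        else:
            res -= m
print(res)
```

p=3,m=1: even sum, res = 0+3 = 3
p=3,m=2: odd sum, res = 3-2 = 1
p=3,m=3: even sum, res = 1+9 = 10
p=3,m=4: odd sum, res = 10-4 = 6
p=4,m=1: odd sum, res = 6-1 = 5
p=4,m=2: even sum, res = 5+8 = 13
p=4,m=3: odd sum, res = 13-3 = 10
p=4,m=4: even sum, res = 10+16 = 26
p=5,m=1: even sum, res = 26+5 = 31
p=5,m=2: odd sum, res = 31-2 = 29
p=5,m=3: even sum, res = 29+15 = 44
p=5,m=4: odd sum, res = 44-4 = 40
p=6,m=1: odd sum, res = 40-1 = 39
p=6,m=2: even sum, res = 39+12 = 51
p=6,m=3: odd sum, res = 51-3 = 48
p=6,m=4: even sum, res = 48+24 = 72

72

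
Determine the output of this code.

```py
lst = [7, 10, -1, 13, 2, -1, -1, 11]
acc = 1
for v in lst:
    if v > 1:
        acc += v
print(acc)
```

v=7: >1, acc = 1+7 = 8
v=10: >1, acc = 8+10 = 18
v=-1: not >1
v=13: >1, acc = 18+13 = 31
v=2: >1, acc = 31+2 = 33
v=-1: not >1
v=-1: not >1
v=11: >1, acc = 33+11 = 44

44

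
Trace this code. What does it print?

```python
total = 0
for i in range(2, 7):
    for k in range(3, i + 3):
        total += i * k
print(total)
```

445

i=2,k=3: total = 0+6 = 6
i=2,k=4: total = 6+8 = 14
i=3,k=3: total = 14+9 = 23
i=3,k=4: total = 23+12 = 35
i=3,k=5: total = 35+15 = 50
i=4,k=3: total = 50+12 = 62
i=4,k=4: total = 62+16 = 78
i=4,k=5: total = 78+20 = 98
i=4,k=6: total = 98+24 = 122
i=5,k=3: total = 122+15 = 137
i=5,k=4: total = 137+20 = 157
i=5,k=5: total = 157+25 = 182
i=5,k=6: total = 182+30 = 212
i=5,k=7: total = 212+35 = 247
i=6,k=3: total = 247+18 = 265
i=6,k=4: total = 265+24 = 289
i=6,k=5: total = 289+30 = 319
i=6,k=6: total = 319+36 = 355
i=6,k=7: total = 355+42 = 397
i=6,k=8: total = 397+48 = 445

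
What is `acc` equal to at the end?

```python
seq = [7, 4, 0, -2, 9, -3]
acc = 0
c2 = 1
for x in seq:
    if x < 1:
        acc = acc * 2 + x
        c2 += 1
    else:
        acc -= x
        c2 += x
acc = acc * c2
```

x=7: not <1, acc = 0-7 = -7; c2=8
x=4: not <1, acc = (-7)-4 = -11; c2=12
x=0: <1, acc = (-11)*2+0 = -22; c2=13
x=-2: <1, acc = (-22)*2+(-2) = -46; c2=14
x=9: not <1, acc = (-46)-9 = -55; c2=23
x=-3: <1, acc = (-55)*2+(-3) = -113; c2=24
acc*c2 = (-113)*24 = -2712

-2712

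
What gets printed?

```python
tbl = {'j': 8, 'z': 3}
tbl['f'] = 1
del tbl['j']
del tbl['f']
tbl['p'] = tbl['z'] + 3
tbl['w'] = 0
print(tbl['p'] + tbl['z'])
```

tbl['f'] = 1 → {'j': 8, 'z': 3, 'f': 1}
del 'j' → {'z': 3, 'f': 1}
del 'f' → {'z': 3}
tbl['p'] = tbl['z']+3 = 6 → {'z': 3, 'p': 6}
tbl['w'] = 0 → {'z': 3, 'p': 6, 'w': 0}
tbl['p']+tbl['z'] = 6+3 = 9

9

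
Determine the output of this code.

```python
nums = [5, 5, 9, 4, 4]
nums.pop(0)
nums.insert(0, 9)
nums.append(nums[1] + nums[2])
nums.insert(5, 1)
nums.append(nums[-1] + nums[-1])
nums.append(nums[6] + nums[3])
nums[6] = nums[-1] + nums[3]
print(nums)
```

pop(0) removes 5 → [5, 9, 4, 4]
insert 9 at 0 → [9, 5, 9, 4, 4]
append nums[1]+nums[2] = 5+9 = 14 → [9, 5, 9, 4, 4, 14]
insert 1 at 5 → [9, 5, 9, 4, 4, 1, 14]
append nums[-1]+nums[-1] = 14+14 = 28 → [9, 5, 9, 4, 4, 1, 14, 28]
append nums[6]+nums[3] = 14+4 = 18 → [9, 5, 9, 4, 4, 1, 14, 28, 18]
nums[6] = nums[-1]+nums[3] = 18+4 = 22 → [9, 5, 9, 4, 4, 1, 22, 28, 18]

[9, 5, 9, 4, 4, 1, 22, 28, 18]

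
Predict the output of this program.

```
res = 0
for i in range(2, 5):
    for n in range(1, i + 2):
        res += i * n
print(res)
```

102

i=2,n=1: res = 0+2 = 2
i=2,n=2: res = 2+4 = 6
i=2,n=3: res = 6+6 = 12
i=3,n=1: res = 12+3 = 15
i=3,n=2: res = 15+6 = 21
i=3,n=3: res = 21+9 = 30
i=3,n=4: res = 30+12 = 42
i=4,n=1: res = 42+4 = 46
i=4,n=2: res = 46+8 = 54
i=4,n=3: res = 54+12 = 66
i=4,n=4: res = 66+16 = 82
i=4,n=5: res = 82+20 = 102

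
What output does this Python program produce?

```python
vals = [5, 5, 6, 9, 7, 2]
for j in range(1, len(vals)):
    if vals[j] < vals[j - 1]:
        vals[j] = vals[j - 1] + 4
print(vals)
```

j=1: 5>=5, unchanged → [5, 5, 6, 9, 7, 2]
j=2: 6>=5, unchanged → [5, 5, 6, 9, 7, 2]
j=3: 9>=6, unchanged → [5, 5, 6, 9, 7, 2]
j=4: 7<9, vals[4] = 9+4 = 13 → [5, 5, 6, 9, 13, 2]
j=5: 2<13, vals[5] = 13+4 = 17 → [5, 5, 6, 9, 13, 17]

[5, 5, 6, 9, 13, 17]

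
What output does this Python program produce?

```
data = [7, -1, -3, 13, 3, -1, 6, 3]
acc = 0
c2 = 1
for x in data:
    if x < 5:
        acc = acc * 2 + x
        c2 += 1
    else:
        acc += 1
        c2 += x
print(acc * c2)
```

x=7: not <5, acc = 0+1 = 1; c2=8
x=-1: <5, acc = 1*2+(-1) = 1; c2=9
x=-3: <5, acc = 1*2+(-3) = -1; c2=10
x=13: not <5, acc = (-1)+1 = 0; c2=23
x=3: <5, acc = 0*2+3 = 3; c2=24
x=-1: <5, acc = 3*2+(-1) = 5; c2=25
x=6: not <5, acc = 5+1 = 6; c2=31
x=3: <5, acc = 6*2+3 = 15; c2=32
acc*c2 = 15*32 = 480

480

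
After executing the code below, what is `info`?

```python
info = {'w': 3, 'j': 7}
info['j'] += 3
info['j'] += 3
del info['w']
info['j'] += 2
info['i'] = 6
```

info['j'] = 7+3 = 10 → {'w': 3, 'j': 10}
info['j'] = 10+3 = 13 → {'w': 3, 'j': 13}
del 'w' → {'j': 13}
info['j'] = 13+2 = 15 → {'j': 15}
info['i'] = 6 → {'j': 15, 'i': 6}

{'j': 15, 'i': 6}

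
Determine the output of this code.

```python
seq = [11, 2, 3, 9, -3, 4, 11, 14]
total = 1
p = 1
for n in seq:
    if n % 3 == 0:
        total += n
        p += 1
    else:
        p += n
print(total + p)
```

n=11: not %3==0; p=12
n=2: not %3==0; p=14
n=3: %3==0, total = 1+3 = 4; p=15
n=9: %3==0, total = 4+9 = 13; p=16
n=-3: %3==0, total = 13+(-3) = 10; p=17
n=4: not %3==0; p=21
n=11: not %3==0; p=32
n=14: not %3==0; p=46
total+p = 10+46 = 56

56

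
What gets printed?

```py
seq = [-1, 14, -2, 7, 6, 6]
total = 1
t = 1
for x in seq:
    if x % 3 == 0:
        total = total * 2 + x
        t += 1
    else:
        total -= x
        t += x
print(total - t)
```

x=-1: not %3==0, total = 1-(-1) = 2; t=0
x=14: not %3==0, total = 2-14 = -12; t=14
x=-2: not %3==0, total = (-12)-(-2) = -10; t=12
x=7: not %3==0, total = (-10)-7 = -17; t=19
x=6: %3==0, total = (-17)*2+6 = -28; t=20
x=6: %3==0, total = (-28)*2+6 = -50; t=21
total-t = (-50)-21 = -71

-71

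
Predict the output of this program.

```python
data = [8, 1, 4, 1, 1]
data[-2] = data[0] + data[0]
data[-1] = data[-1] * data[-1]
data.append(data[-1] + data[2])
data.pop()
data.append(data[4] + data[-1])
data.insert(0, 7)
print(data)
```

data[-2] = data[0]+data[0] = 8+8 = 16 → [8, 1, 4, 16, 1]
data[-1] = data[-1]*data[-1] = 1*1 = 1 → [8, 1, 4, 16, 1]
append data[-1]+data[2] = 1+4 = 5 → [8, 1, 4, 16, 1, 5]
pop() removes 5 → [8, 1, 4, 16, 1]
append data[4]+data[-1] = 1+1 = 2 → [8, 1, 4, 16, 1, 2]
insert 7 at 0 → [7, 8, 1, 4, 16, 1, 2]

[7, 8, 1, 4, 16, 1, 2]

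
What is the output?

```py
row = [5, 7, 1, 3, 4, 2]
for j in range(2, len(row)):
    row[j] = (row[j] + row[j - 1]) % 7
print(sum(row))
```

j=2: row[2] = (1+7)%7 = 1 → [5, 7, 1, 3, 4, 2]
j=3: row[3] = (3+1)%7 = 4 → [5, 7, 1, 4, 4, 2]
j=4: row[4] = (4+4)%7 = 1 → [5, 7, 1, 4, 1, 2]
j=5: row[5] = (2+1)%7 = 3 → [5, 7, 1, 4, 1, 3]
sum = 21

21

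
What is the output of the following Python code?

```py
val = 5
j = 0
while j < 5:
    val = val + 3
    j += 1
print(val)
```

20

j=0: val = 5+3 = 8
j=1: val = 8+3 = 11
j=2: val = 11+3 = 14
j=3: val = 14+3 = 17
j=4: val = 17+3 = 20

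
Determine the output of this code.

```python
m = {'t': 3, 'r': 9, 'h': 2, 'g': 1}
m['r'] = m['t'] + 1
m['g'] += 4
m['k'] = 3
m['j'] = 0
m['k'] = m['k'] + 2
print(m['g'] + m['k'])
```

m['r'] = m['t']+1 = 4 → {'t': 3, 'r': 4, 'h': 2, 'g': 1}
m['g'] = 1+4 = 5 → {'t': 3, 'r': 4, 'h': 2, 'g': 5}
m['k'] = 3 → {'t': 3, 'r': 4, 'h': 2, 'g': 5, 'k': 3}
m['j'] = 0 → {'t': 3, 'r': 4, 'h': 2, 'g': 5, 'k': 3, 'j': 0}
m['k'] = m['k']+2 = 5 → {'t': 3, 'r': 4, 'h': 2, 'g': 5, 'k': 5, 'j': 0}
m['g']+m['k'] = 5+5 = 10

10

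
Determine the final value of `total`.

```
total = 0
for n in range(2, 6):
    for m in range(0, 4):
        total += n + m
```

n=2,m=0: total = 0+2 = 2
n=2,m=1: total = 2+3 = 5
n=2,m=2: total = 5+4 = 9
n=2,m=3: total = 9+5 = 14
n=3,m=0: total = 14+3 = 17
n=3,m=1: total = 17+4 = 21
n=3,m=2: total = 21+5 = 26
n=3,m=3: total = 26+6 = 32
n=4,m=0: total = 32+4 = 36
n=4,m=1: total = 36+5 = 41
n=4,m=2: total = 41+6 = 47
n=4,m=3: total = 47+7 = 54
n=5,m=0: total = 54+5 = 59
n=5,m=1: total = 59+6 = 65
n=5,m=2: total = 65+7 = 72
n=5,m=3: total = 72+8 = 80

80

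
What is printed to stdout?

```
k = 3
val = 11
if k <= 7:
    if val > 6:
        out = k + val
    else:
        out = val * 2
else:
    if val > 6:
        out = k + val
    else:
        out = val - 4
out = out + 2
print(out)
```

k=3, val=11
k <= 7 is True; val > 6 is True
→ out = k + val = 14
out = 14+2 = 16

16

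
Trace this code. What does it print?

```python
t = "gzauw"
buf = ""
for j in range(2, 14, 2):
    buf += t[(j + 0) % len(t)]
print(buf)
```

awzuga

j=2: add t[2]='a' → 'a'
j=4: add t[4]='w' → 'aw'
j=6: add t[1]='z' → 'awz'
j=8: add t[3]='u' → 'awzu'
j=10: add t[0]='g' → 'awzug'
j=12: add t[2]='a' → 'awzuga'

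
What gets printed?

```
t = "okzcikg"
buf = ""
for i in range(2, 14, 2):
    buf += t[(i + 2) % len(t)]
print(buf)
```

i=2: add t[4]='i' → 'i'
i=4: add t[6]='g' → 'ig'
i=6: add t[1]='k' → 'igk'
i=8: add t[3]='c' → 'igkc'
i=10: add t[5]='k' → 'igkck'
i=12: add t[0]='o' → 'igkcko'

igkcko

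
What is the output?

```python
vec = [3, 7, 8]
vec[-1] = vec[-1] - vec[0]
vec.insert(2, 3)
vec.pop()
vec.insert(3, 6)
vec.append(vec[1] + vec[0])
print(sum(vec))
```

vec[-1] = vec[-1]-vec[0] = 8-3 = 5 → [3, 7, 5]
insert 3 at 2 → [3, 7, 3, 5]
pop() removes 5 → [3, 7, 3]
insert 6 at 3 → [3, 7, 3, 6]
append vec[1]+vec[0] = 7+3 = 10 → [3, 7, 3, 6, 10]
sum = 29

29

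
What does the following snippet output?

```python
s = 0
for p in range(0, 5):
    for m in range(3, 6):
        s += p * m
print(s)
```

p=0,m=3: s = 0+0 = 0
p=0,m=4: s = 0+0 = 0
p=0,m=5: s = 0+0 = 0
p=1,m=3: s = 0+3 = 3
p=1,m=4: s = 3+4 = 7
p=1,m=5: s = 7+5 = 12
p=2,m=3: s = 12+6 = 18
p=2,m=4: s = 18+8 = 26
p=2,m=5: s = 26+10 = 36
p=3,m=3: s = 36+9 = 45
p=3,m=4: s = 45+12 = 57
p=3,m=5: s = 57+15 = 72
p=4,m=3: s = 72+12 = 84
p=4,m=4: s = 84+16 = 100
p=4,m=5: s = 100+20 = 120

120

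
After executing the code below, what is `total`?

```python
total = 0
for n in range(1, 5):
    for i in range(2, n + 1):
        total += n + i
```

n=2,i=2: total = 0+4 = 4
n=3,i=2: total = 4+5 = 9
n=3,i=3: total = 9+6 = 15
n=4,i=2: total = 15+6 = 21
n=4,i=3: total = 21+7 = 28
n=4,i=4: total = 28+8 = 36

36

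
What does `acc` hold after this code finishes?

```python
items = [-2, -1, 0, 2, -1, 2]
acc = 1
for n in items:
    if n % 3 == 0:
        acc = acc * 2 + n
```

n=-2: not %3==0
n=-1: not %3==0
n=0: %3==0, acc = 1*2+0 = 2
n=2: not %3==0
n=-1: not %3==0
n=2: not %3==0

2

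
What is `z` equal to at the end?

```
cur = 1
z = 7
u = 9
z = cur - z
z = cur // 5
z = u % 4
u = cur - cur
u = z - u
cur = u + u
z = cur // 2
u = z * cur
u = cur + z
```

z = 1-7 = -6
z = 1//5 = 0
z = 9%4 = 1
u = 1-1 = 0
u = 1-0 = 1
cur = 1+1 = 2
z = 2//2 = 1
u = 1*2 = 2
u = 2+1 = 3

1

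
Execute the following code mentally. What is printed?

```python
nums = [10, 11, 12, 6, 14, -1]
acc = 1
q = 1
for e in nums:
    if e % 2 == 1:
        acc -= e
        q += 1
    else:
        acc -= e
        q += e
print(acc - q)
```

-96

e=10: not odd, acc = 1-10 = -9; q=11
e=11: odd, acc = (-9)-11 = -20; q=12
e=12: not odd, acc = (-20)-12 = -32; q=24
e=6: not odd, acc = (-32)-6 = -38; q=30
e=14: not odd, acc = (-38)-14 = -52; q=44
e=-1: odd, acc = (-52)-(-1) = -51; q=45
acc-q = (-51)-45 = -96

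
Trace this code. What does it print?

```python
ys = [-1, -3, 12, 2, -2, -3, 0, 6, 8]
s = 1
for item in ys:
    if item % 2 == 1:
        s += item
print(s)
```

item=-1: odd, s = 1+(-1) = 0
item=-3: odd, s = 0+(-3) = -3
item=12: not odd
item=2: not odd
item=-2: not odd
item=-3: odd, s = (-3)+(-3) = -6
item=0: not odd
item=6: not odd
item=8: not odd

-6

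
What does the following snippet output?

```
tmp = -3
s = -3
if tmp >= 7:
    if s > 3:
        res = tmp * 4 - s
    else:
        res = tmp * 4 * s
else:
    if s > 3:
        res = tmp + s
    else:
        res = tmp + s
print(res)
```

-6

tmp=-3, s=-3
tmp >= 7 is False; s > 3 is False
→ res = tmp + s = -6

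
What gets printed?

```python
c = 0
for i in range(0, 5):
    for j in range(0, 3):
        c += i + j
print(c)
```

i=0,j=0: c = 0+0 = 0
i=0,j=1: c = 0+1 = 1
i=0,j=2: c = 1+2 = 3
i=1,j=0: c = 3+1 = 4
i=1,j=1: c = 4+2 = 6
i=1,j=2: c = 6+3 = 9
i=2,j=0: c = 9+2 = 11
i=2,j=1: c = 11+3 = 14
i=2,j=2: c = 14+4 = 18
i=3,j=0: c = 18+3 = 21
i=3,j=1: c = 21+4 = 25
i=3,j=2: c = 25+5 = 30
i=4,j=0: c = 30+4 = 34
i=4,j=1: c = 34+5 = 39
i=4,j=2: c = 39+6 = 45

45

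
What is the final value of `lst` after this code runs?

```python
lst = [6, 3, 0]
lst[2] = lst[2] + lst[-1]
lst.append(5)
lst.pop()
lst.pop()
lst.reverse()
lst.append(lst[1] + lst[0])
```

lst[2] = lst[2]+lst[-1] = 0+0 = 0 → [6, 3, 0]
append 5 → [6, 3, 0, 5]
pop() removes 5 → [6, 3, 0]
pop() removes 0 → [6, 3]
reverse → [3, 6]
append lst[1]+lst[0] = 6+3 = 9 → [3, 6, 9]

[3, 6, 9]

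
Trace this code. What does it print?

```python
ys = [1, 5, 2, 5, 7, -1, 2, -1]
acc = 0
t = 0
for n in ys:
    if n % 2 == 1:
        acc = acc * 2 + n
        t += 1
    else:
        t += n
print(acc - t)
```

167

n=1: odd, acc = 0*2+1 = 1; t=1
n=5: odd, acc = 1*2+5 = 7; t=2
n=2: not odd; t=4
n=5: odd, acc = 7*2+5 = 19; t=5
n=7: odd, acc = 19*2+7 = 45; t=6
n=-1: odd, acc = 45*2+(-1) = 89; t=7
n=2: not odd; t=9
n=-1: odd, acc = 89*2+(-1) = 177; t=10
acc-t = 177-10 = 167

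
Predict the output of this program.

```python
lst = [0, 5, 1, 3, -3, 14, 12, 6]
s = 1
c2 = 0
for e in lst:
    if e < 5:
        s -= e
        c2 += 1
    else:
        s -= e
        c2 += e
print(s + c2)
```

e=0: <5, s = 1-0 = 1; c2=1
e=5: not <5, s = 1-5 = -4; c2=6
e=1: <5, s = (-4)-1 = -5; c2=7
e=3: <5, s = (-5)-3 = -8; c2=8
e=-3: <5, s = (-8)-(-3) = -5; c2=9
e=14: not <5, s = (-5)-14 = -19; c2=23
e=12: not <5, s = (-19)-12 = -31; c2=35
e=6: not <5, s = (-31)-6 = -37; c2=41
s+c2 = (-37)+41 = 4

4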